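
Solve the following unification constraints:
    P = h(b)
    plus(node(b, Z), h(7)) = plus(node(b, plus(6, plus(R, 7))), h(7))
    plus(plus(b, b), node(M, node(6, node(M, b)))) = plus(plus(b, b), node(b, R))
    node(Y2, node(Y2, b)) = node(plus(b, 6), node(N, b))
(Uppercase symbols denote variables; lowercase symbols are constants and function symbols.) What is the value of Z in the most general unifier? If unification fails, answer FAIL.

Bind P := h(b); no other remaining equation mentions P.
Decompose plus/2: node(b, Z) = node(b, plus(6, plus(R, 7))),  h(7) = h(7).
Decompose node/2: b = b,  Z = plus(6, plus(R, 7)).
Delete trivial equation b = b.
Bind Z := plus(6, plus(R, 7)); no other remaining equation mentions Z.
Delete trivial equation h(7) = h(7).
Decompose plus/2: plus(b, b) = plus(b, b),  node(M, node(6, node(M, b))) = node(b, R).
Delete trivial equation plus(b, b) = plus(b, b).
Decompose node/2: M = b,  node(6, node(M, b)) = R.
Bind M := b; substituting into the one remaining equation that mentions M gives: node(6, node(b, b)) = R.
Bind R := node(6, node(b, b)); no other remaining equation mentions R. Substituting into the earlier binding gives Z := plus(6, plus(node(6, node(b, b)), 7)).
Decompose node/2: Y2 = plus(b, 6),  node(Y2, b) = node(N, b).
Bind Y2 := plus(b, 6); substituting into the remaining equation gives: node(plus(b, 6), b) = node(N, b).
Decompose node/2: plus(b, 6) = N,  b = b.
Bind N := plus(b, 6); no other remaining equation mentions N.
Delete trivial equation b = b.
MGU = { P -> h(b), Z -> plus(6, plus(node(6, node(b, b)), 7)), M -> b, R -> node(6, node(b, b)), Y2 -> plus(b, 6), N -> plus(b, 6) }, so Z -> plus(6, plus(node(6, node(b, b)), 7)).

plus(6, plus(node(6, node(b, b)), 7))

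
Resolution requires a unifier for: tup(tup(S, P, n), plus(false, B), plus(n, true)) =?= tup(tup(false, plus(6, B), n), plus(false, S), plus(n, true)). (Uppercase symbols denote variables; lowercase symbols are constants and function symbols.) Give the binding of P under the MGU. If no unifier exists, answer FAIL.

plus(6, false)

Decompose tup/3: tup(S, P, n) =?= tup(false, plus(6, B), n),  plus(false, B) =?= plus(false, S),  plus(n, true) =?= plus(n, true).
Decompose tup/3: S =?= false,  P =?= plus(6, B),  n =?= n.
Bind S := false; substituting into the one remaining equation that mentions S gives: plus(false, B) =?= plus(false, false).
Bind P := plus(6, B); no other remaining equation mentions P.
Delete trivial equation n =?= n.
Decompose plus/2: false =?= false,  B =?= false.
Delete trivial equation false =?= false.
Bind B := false; no other remaining equation mentions B. Substituting into the earlier binding gives P := plus(6, false).
Delete trivial equation plus(n, true) =?= plus(n, true).
MGU = { S ↦ false, P ↦ plus(6, false), B ↦ false }, so P ↦ plus(6, false).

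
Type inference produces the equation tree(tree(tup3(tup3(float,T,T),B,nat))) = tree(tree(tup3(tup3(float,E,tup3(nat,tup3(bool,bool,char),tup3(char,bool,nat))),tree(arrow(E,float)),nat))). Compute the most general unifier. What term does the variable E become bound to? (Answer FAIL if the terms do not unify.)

Decompose tree/1: tree(tup3(tup3(float,T,T),B,nat)) = tree(tup3(tup3(float,E,tup3(nat,tup3(bool,bool,char),tup3(char,bool,nat))),tree(arrow(E,float)),nat)).
Decompose tree/1: tup3(tup3(float,T,T),B,nat) = tup3(tup3(float,E,tup3(nat,tup3(bool,bool,char),tup3(char,bool,nat))),tree(arrow(E,float)),nat).
Decompose tup3/3: tup3(float,T,T) = tup3(float,E,tup3(nat,tup3(bool,bool,char),tup3(char,bool,nat))),  B = tree(arrow(E,float)),  nat = nat.
Decompose tup3/3: float = float,  T = E,  T = tup3(nat,tup3(bool,bool,char),tup3(char,bool,nat)).
Delete trivial equation float = float.
Bind T := E; substituting into the one remaining equation that mentions T gives: E = tup3(nat,tup3(bool,bool,char),tup3(char,bool,nat)).
Bind E := tup3(nat,tup3(bool,bool,char),tup3(char,bool,nat)); substituting into the one remaining equation that mentions E gives: B = tree(arrow(tup3(nat,tup3(bool,bool,char),tup3(char,bool,nat)),float)). Substituting into the earlier binding gives T := tup3(nat,tup3(bool,bool,char),tup3(char,bool,nat)).
Bind B := tree(arrow(tup3(nat,tup3(bool,bool,char),tup3(char,bool,nat)),float)); no other remaining equation mentions B.
Delete trivial equation nat = nat.
MGU = { T := tup3(nat,tup3(bool,bool,char),tup3(char,bool,nat)), E := tup3(nat,tup3(bool,bool,char),tup3(char,bool,nat)), B := tree(arrow(tup3(nat,tup3(bool,bool,char),tup3(char,bool,nat)),float)) }, so E := tup3(nat,tup3(bool,bool,char),tup3(char,bool,nat)).

tup3(nat,tup3(bool,bool,char),tup3(char,bool,nat))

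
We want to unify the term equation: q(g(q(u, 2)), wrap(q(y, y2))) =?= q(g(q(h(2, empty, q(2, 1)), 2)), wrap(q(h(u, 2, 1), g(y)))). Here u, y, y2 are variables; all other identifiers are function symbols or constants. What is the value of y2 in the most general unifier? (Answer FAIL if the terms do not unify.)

g(h(h(2, empty, q(2, 1)), 2, 1))

Decompose q/2: g(q(u, 2)) =?= g(q(h(2, empty, q(2, 1)), 2)),  wrap(q(y, y2)) =?= wrap(q(h(u, 2, 1), g(y))).
Decompose g/1: q(u, 2) =?= q(h(2, empty, q(2, 1)), 2).
Decompose q/2: u =?= h(2, empty, q(2, 1)),  2 =?= 2.
Bind u := h(2, empty, q(2, 1)); substituting into the one remaining equation that mentions u gives: wrap(q(y, y2)) =?= wrap(q(h(h(2, empty, q(2, 1)), 2, 1), g(y))).
Delete trivial equation 2 =?= 2.
Decompose wrap/1: q(y, y2) =?= q(h(h(2, empty, q(2, 1)), 2, 1), g(y)).
Decompose q/2: y =?= h(h(2, empty, q(2, 1)), 2, 1),  y2 =?= g(y).
Bind y := h(h(2, empty, q(2, 1)), 2, 1); substituting into the remaining equation gives: y2 =?= g(h(h(2, empty, q(2, 1)), 2, 1)).
Bind y2 := g(h(h(2, empty, q(2, 1)), 2, 1)).
MGU = { u ↦ h(2, empty, q(2, 1)), y ↦ h(h(2, empty, q(2, 1)), 2, 1), y2 ↦ g(h(h(2, empty, q(2, 1)), 2, 1)) }, so y2 ↦ g(h(h(2, empty, q(2, 1)), 2, 1)).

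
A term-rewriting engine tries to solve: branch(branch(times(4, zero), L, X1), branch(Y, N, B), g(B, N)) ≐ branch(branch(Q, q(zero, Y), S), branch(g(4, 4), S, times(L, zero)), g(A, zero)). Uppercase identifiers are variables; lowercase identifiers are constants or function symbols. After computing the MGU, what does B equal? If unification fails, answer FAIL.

times(q(zero, g(4, 4)), zero)

Decompose branch/3: branch(times(4, zero), L, X1) ≐ branch(Q, q(zero, Y), S),  branch(Y, N, B) ≐ branch(g(4, 4), S, times(L, zero)),  g(B, N) ≐ g(A, zero).
Decompose branch/3: times(4, zero) ≐ Q,  L ≐ q(zero, Y),  X1 ≐ S.
Bind Q := times(4, zero); no other remaining equation mentions Q.
Bind L := q(zero, Y); substituting into the one remaining equation that mentions L gives: branch(Y, N, B) ≐ branch(g(4, 4), S, times(q(zero, Y), zero)).
Bind X1 := S; no other remaining equation mentions X1.
Decompose branch/3: Y ≐ g(4, 4),  N ≐ S,  B ≐ times(q(zero, Y), zero).
Bind Y := g(4, 4); substituting into the one remaining equation that mentions Y gives: B ≐ times(q(zero, g(4, 4)), zero). Substituting into the earlier binding gives L := q(zero, g(4, 4)).
Bind N := S; substituting into the one remaining equation that mentions N gives: g(B, S) ≐ g(A, zero).
Bind B := times(q(zero, g(4, 4)), zero); substituting into the remaining equation gives: g(times(q(zero, g(4, 4)), zero), S) ≐ g(A, zero).
Decompose g/2: times(q(zero, g(4, 4)), zero) ≐ A,  S ≐ zero.
Bind A := times(q(zero, g(4, 4)), zero); no other remaining equation mentions A.
Bind S := zero. Substituting into the earlier bindings gives X1 := zero, N := zero.
MGU = { Q -> times(4, zero), L -> q(zero, g(4, 4)), X1 -> zero, Y -> g(4, 4), N -> zero, B -> times(q(zero, g(4, 4)), zero), A -> times(q(zero, g(4, 4)), zero), S -> zero }, so B -> times(q(zero, g(4, 4)), zero).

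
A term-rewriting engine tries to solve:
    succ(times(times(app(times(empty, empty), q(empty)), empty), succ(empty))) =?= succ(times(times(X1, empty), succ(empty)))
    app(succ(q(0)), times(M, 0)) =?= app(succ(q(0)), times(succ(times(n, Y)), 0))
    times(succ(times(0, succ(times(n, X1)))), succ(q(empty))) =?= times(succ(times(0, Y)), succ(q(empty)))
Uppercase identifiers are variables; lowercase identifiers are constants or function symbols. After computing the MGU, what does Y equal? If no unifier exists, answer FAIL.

succ(times(n, app(times(empty, empty), q(empty))))

Decompose succ/1: times(times(app(times(empty, empty), q(empty)), empty), succ(empty)) =?= times(times(X1, empty), succ(empty)).
Decompose times/2: times(app(times(empty, empty), q(empty)), empty) =?= times(X1, empty),  succ(empty) =?= succ(empty).
Decompose times/2: app(times(empty, empty), q(empty)) =?= X1,  empty =?= empty.
Bind X1 := app(times(empty, empty), q(empty)); substituting into the one remaining equation that mentions X1 gives: times(succ(times(0, succ(times(n, app(times(empty, empty), q(empty)))))), succ(q(empty))) =?= times(succ(times(0, Y)), succ(q(empty))).
Delete trivial equation empty =?= empty.
Delete trivial equation succ(empty) =?= succ(empty).
Decompose app/2: succ(q(0)) =?= succ(q(0)),  times(M, 0) =?= times(succ(times(n, Y)), 0).
Delete trivial equation succ(q(0)) =?= succ(q(0)).
Decompose times/2: M =?= succ(times(n, Y)),  0 =?= 0.
Bind M := succ(times(n, Y)); no other remaining equation mentions M.
Delete trivial equation 0 =?= 0.
Decompose times/2: succ(times(0, succ(times(n, app(times(empty, empty), q(empty)))))) =?= succ(times(0, Y)),  succ(q(empty)) =?= succ(q(empty)).
Decompose succ/1: times(0, succ(times(n, app(times(empty, empty), q(empty))))) =?= times(0, Y).
Decompose times/2: 0 =?= 0,  succ(times(n, app(times(empty, empty), q(empty)))) =?= Y.
Delete trivial equation 0 =?= 0.
Bind Y := succ(times(n, app(times(empty, empty), q(empty)))); no other remaining equation mentions Y. Substituting into the earlier binding gives M := succ(times(n, succ(times(n, app(times(empty, empty), q(empty)))))).
Delete trivial equation succ(q(empty)) =?= succ(q(empty)).
MGU = { X1 -> app(times(empty, empty), q(empty)), M -> succ(times(n, succ(times(n, app(times(empty, empty), q(empty)))))), Y -> succ(times(n, app(times(empty, empty), q(empty)))) }, so Y -> succ(times(n, app(times(empty, empty), q(empty)))).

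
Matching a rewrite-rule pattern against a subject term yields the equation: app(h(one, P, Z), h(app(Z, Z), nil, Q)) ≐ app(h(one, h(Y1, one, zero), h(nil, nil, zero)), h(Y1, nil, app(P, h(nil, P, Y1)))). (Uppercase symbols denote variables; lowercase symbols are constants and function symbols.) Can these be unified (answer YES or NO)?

Decompose app/2: h(one, P, Z) ≐ h(one, h(Y1, one, zero), h(nil, nil, zero)),  h(app(Z, Z), nil, Q) ≐ h(Y1, nil, app(P, h(nil, P, Y1))).
Decompose h/3: one ≐ one,  P ≐ h(Y1, one, zero),  Z ≐ h(nil, nil, zero).
Delete trivial equation one ≐ one.
Bind P := h(Y1, one, zero); substituting into the one remaining equation that mentions P gives: h(app(Z, Z), nil, Q) ≐ h(Y1, nil, app(h(Y1, one, zero), h(nil, h(Y1, one, zero), Y1))).
Bind Z := h(nil, nil, zero); substituting into the remaining equation gives: h(app(h(nil, nil, zero), h(nil, nil, zero)), nil, Q) ≐ h(Y1, nil, app(h(Y1, one, zero), h(nil, h(Y1, one, zero), Y1))).
Decompose h/3: app(h(nil, nil, zero), h(nil, nil, zero)) ≐ Y1,  nil ≐ nil,  Q ≐ app(h(Y1, one, zero), h(nil, h(Y1, one, zero), Y1)).
Bind Y1 := app(h(nil, nil, zero), h(nil, nil, zero)); substituting into the one remaining equation that mentions Y1 gives: Q ≐ app(h(app(h(nil, nil, zero), h(nil, nil, zero)), one, zero), h(nil, h(app(h(nil, nil, zero), h(nil, nil, zero)), one, zero), app(h(nil, nil, zero), h(nil, nil, zero)))). Substituting into the earlier binding gives P := h(app(h(nil, nil, zero), h(nil, nil, zero)), one, zero).
Delete trivial equation nil ≐ nil.
Bind Q := app(h(app(h(nil, nil, zero), h(nil, nil, zero)), one, zero), h(nil, h(app(h(nil, nil, zero), h(nil, nil, zero)), one, zero), app(h(nil, nil, zero), h(nil, nil, zero)))).
No equations remain and no clash or occurs-check failure arose, so a unifier exists.

YES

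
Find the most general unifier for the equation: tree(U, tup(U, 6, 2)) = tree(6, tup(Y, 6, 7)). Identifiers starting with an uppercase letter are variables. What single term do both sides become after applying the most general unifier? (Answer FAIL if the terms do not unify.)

Decompose tree/2: U = 6,  tup(U, 6, 2) = tup(Y, 6, 7).
Bind U := 6; substituting into the remaining equation gives: tup(6, 6, 2) = tup(Y, 6, 7).
Decompose tup/3: 6 = Y,  6 = 6,  2 = 7.
Bind Y := 6; no other remaining equation mentions Y.
Delete trivial equation 6 = 6.
Clash: constants 2 and 7 differ; no unifier exists.

FAIL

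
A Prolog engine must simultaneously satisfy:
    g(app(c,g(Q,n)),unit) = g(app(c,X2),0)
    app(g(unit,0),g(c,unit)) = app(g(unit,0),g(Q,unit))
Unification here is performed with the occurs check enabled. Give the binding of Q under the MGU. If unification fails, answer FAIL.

Decompose g/2: app(c,g(Q,n)) = app(c,X2),  unit = 0.
Decompose app/2: c = c,  g(Q,n) = X2.
Delete trivial equation c = c.
Bind X2 := g(Q,n); no other remaining equation mentions X2.
Clash: constants unit and 0 differ; no unifier exists.

FAIL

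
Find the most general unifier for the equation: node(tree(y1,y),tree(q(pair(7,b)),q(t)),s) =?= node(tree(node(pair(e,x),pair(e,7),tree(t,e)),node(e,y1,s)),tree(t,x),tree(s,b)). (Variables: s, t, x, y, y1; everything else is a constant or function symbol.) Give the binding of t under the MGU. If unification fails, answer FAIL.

Decompose node/3: tree(y1,y) =?= tree(node(pair(e,x),pair(e,7),tree(t,e)),node(e,y1,s)),  tree(q(pair(7,b)),q(t)) =?= tree(t,x),  s =?= tree(s,b).
Decompose tree/2: y1 =?= node(pair(e,x),pair(e,7),tree(t,e)),  y =?= node(e,y1,s).
Bind y1 := node(pair(e,x),pair(e,7),tree(t,e)); substituting into the one remaining equation that mentions y1 gives: y =?= node(e,node(pair(e,x),pair(e,7),tree(t,e)),s).
Bind y := node(e,node(pair(e,x),pair(e,7),tree(t,e)),s); no other remaining equation mentions y.
Decompose tree/2: q(pair(7,b)) =?= t,  q(t) =?= x.
Bind t := q(pair(7,b)); substituting into the one remaining equation that mentions t gives: q(q(pair(7,b))) =?= x. Substituting into the earlier bindings gives y1 := node(pair(e,x),pair(e,7),tree(q(pair(7,b)),e)), y := node(e,node(pair(e,x),pair(e,7),tree(q(pair(7,b)),e)),s).
Bind x := q(q(pair(7,b))); no other remaining equation mentions x. Substituting into the earlier bindings gives y1 := node(pair(e,q(q(pair(7,b)))),pair(e,7),tree(q(pair(7,b)),e)), y := node(e,node(pair(e,q(q(pair(7,b)))),pair(e,7),tree(q(pair(7,b)),e)),s).
Occurs check fails: s occurs in tree(s,b); the equation s =?= tree(s,b) has no finite solution.

FAIL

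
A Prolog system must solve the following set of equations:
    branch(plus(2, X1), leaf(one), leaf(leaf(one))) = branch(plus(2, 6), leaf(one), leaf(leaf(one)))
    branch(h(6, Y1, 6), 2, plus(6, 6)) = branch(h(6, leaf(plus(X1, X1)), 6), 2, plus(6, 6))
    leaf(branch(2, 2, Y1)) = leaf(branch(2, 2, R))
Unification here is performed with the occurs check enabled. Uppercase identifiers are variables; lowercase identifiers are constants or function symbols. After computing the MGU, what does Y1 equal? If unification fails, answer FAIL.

Decompose branch/3: plus(2, X1) = plus(2, 6),  leaf(one) = leaf(one),  leaf(leaf(one)) = leaf(leaf(one)).
Decompose plus/2: 2 = 2,  X1 = 6.
Delete trivial equation 2 = 2.
Bind X1 := 6; substituting into the one remaining equation that mentions X1 gives: branch(h(6, Y1, 6), 2, plus(6, 6)) = branch(h(6, leaf(plus(6, 6)), 6), 2, plus(6, 6)).
Delete trivial equation leaf(one) = leaf(one).
Delete trivial equation leaf(leaf(one)) = leaf(leaf(one)).
Decompose branch/3: h(6, Y1, 6) = h(6, leaf(plus(6, 6)), 6),  2 = 2,  plus(6, 6) = plus(6, 6).
Decompose h/3: 6 = 6,  Y1 = leaf(plus(6, 6)),  6 = 6.
Delete trivial equation 6 = 6.
Bind Y1 := leaf(plus(6, 6)); substituting into the one remaining equation that mentions Y1 gives: leaf(branch(2, 2, leaf(plus(6, 6)))) = leaf(branch(2, 2, R)).
Delete trivial equation 6 = 6.
Delete trivial equation 2 = 2.
Delete trivial equation plus(6, 6) = plus(6, 6).
Decompose leaf/1: branch(2, 2, leaf(plus(6, 6))) = branch(2, 2, R).
Decompose branch/3: 2 = 2,  2 = 2,  leaf(plus(6, 6)) = R.
Delete trivial equation 2 = 2.
Delete trivial equation 2 = 2.
Bind R := leaf(plus(6, 6)).
MGU = { X1 = 6, Y1 = leaf(plus(6, 6)), R = leaf(plus(6, 6)) }, so Y1 = leaf(plus(6, 6)).

leaf(plus(6, 6))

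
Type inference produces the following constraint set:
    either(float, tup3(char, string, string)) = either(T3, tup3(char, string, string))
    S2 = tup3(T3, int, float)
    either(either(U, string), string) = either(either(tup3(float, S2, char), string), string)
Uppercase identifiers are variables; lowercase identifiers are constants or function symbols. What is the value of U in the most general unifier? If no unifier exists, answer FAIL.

tup3(float, tup3(float, int, float), char)

Decompose either/2: float = T3,  tup3(char, string, string) = tup3(char, string, string).
Bind T3 := float; substituting into the one remaining equation that mentions T3 gives: S2 = tup3(float, int, float).
Delete trivial equation tup3(char, string, string) = tup3(char, string, string).
Bind S2 := tup3(float, int, float); substituting into the remaining equation gives: either(either(U, string), string) = either(either(tup3(float, tup3(float, int, float), char), string), string).
Decompose either/2: either(U, string) = either(tup3(float, tup3(float, int, float), char), string),  string = string.
Decompose either/2: U = tup3(float, tup3(float, int, float), char),  string = string.
Bind U := tup3(float, tup3(float, int, float), char); no other remaining equation mentions U.
Delete trivial equation string = string.
Delete trivial equation string = string.
MGU = { T3 ↦ float, S2 ↦ tup3(float, int, float), U ↦ tup3(float, tup3(float, int, float), char) }, so U ↦ tup3(float, tup3(float, int, float), char).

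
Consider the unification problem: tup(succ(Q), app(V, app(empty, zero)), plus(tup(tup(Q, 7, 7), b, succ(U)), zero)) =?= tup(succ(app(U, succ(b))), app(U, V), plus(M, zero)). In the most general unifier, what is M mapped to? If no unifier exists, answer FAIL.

Decompose tup/3: succ(Q) =?= succ(app(U, succ(b))),  app(V, app(empty, zero)) =?= app(U, V),  plus(tup(tup(Q, 7, 7), b, succ(U)), zero) =?= plus(M, zero).
Decompose succ/1: Q =?= app(U, succ(b)).
Bind Q := app(U, succ(b)); substituting into the one remaining equation that mentions Q gives: plus(tup(tup(app(U, succ(b)), 7, 7), b, succ(U)), zero) =?= plus(M, zero).
Decompose app/2: V =?= U,  app(empty, zero) =?= V.
Bind V := U; substituting into the one remaining equation that mentions V gives: app(empty, zero) =?= U.
Bind U := app(empty, zero); substituting into the remaining equation gives: plus(tup(tup(app(app(empty, zero), succ(b)), 7, 7), b, succ(app(empty, zero))), zero) =?= plus(M, zero). Substituting into the earlier bindings gives Q := app(app(empty, zero), succ(b)), V := app(empty, zero).
Decompose plus/2: tup(tup(app(app(empty, zero), succ(b)), 7, 7), b, succ(app(empty, zero))) =?= M,  zero =?= zero.
Bind M := tup(tup(app(app(empty, zero), succ(b)), 7, 7), b, succ(app(empty, zero))); no other remaining equation mentions M.
Delete trivial equation zero =?= zero.
MGU = { Q ↦ app(app(empty, zero), succ(b)), V ↦ app(empty, zero), U ↦ app(empty, zero), M ↦ tup(tup(app(app(empty, zero), succ(b)), 7, 7), b, succ(app(empty, zero))) }, so M ↦ tup(tup(app(app(empty, zero), succ(b)), 7, 7), b, succ(app(empty, zero))).

tup(tup(app(app(empty, zero), succ(b)), 7, 7), b, succ(app(empty, zero)))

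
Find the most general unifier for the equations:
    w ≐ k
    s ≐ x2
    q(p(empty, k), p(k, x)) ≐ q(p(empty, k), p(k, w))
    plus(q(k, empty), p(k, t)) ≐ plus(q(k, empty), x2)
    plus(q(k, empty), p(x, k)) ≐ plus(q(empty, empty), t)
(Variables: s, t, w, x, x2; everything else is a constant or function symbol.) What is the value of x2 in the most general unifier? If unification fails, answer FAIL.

FAIL

Bind w := k; substituting into the one remaining equation that mentions w gives: q(p(empty, k), p(k, x)) ≐ q(p(empty, k), p(k, k)).
Bind s := x2; no other remaining equation mentions s.
Decompose q/2: p(empty, k) ≐ p(empty, k),  p(k, x) ≐ p(k, k).
Delete trivial equation p(empty, k) ≐ p(empty, k).
Decompose p/2: k ≐ k,  x ≐ k.
Delete trivial equation k ≐ k.
Bind x := k; substituting into the one remaining equation that mentions x gives: plus(q(k, empty), p(k, k)) ≐ plus(q(empty, empty), t).
Decompose plus/2: q(k, empty) ≐ q(k, empty),  p(k, t) ≐ x2.
Delete trivial equation q(k, empty) ≐ q(k, empty).
Bind x2 := p(k, t); no other remaining equation mentions x2. Substituting into the earlier binding gives s := p(k, t).
Decompose plus/2: q(k, empty) ≐ q(empty, empty),  p(k, k) ≐ t.
Decompose q/2: k ≐ empty,  empty ≐ empty.
Clash: constants k and empty differ; no unifier exists.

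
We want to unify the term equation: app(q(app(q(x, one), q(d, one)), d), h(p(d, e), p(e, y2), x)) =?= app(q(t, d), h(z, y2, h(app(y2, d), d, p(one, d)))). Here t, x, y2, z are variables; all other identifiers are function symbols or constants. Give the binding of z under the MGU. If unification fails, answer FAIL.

Decompose app/2: q(app(q(x, one), q(d, one)), d) =?= q(t, d),  h(p(d, e), p(e, y2), x) =?= h(z, y2, h(app(y2, d), d, p(one, d))).
Decompose q/2: app(q(x, one), q(d, one)) =?= t,  d =?= d.
Bind t := app(q(x, one), q(d, one)); no other remaining equation mentions t.
Delete trivial equation d =?= d.
Decompose h/3: p(d, e) =?= z,  p(e, y2) =?= y2,  x =?= h(app(y2, d), d, p(one, d)).
Bind z := p(d, e); no other remaining equation mentions z.
Occurs check fails: y2 occurs in p(e, y2); the equation y2 =?= p(e, y2) has no finite solution.

FAIL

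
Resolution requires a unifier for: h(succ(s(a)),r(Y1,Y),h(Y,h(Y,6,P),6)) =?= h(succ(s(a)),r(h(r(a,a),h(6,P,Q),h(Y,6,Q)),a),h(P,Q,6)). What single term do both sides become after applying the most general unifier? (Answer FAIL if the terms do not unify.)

h(succ(s(a)),r(h(r(a,a),h(6,a,h(a,6,a)),h(a,6,h(a,6,a))),a),h(a,h(a,6,a),6))

Decompose h/3: succ(s(a)) =?= succ(s(a)),  r(Y1,Y) =?= r(h(r(a,a),h(6,P,Q),h(Y,6,Q)),a),  h(Y,h(Y,6,P),6) =?= h(P,Q,6).
Delete trivial equation succ(s(a)) =?= succ(s(a)).
Decompose r/2: Y1 =?= h(r(a,a),h(6,P,Q),h(Y,6,Q)),  Y =?= a.
Bind Y1 := h(r(a,a),h(6,P,Q),h(Y,6,Q)); no other remaining equation mentions Y1.
Bind Y := a; substituting into the remaining equation gives: h(a,h(a,6,P),6) =?= h(P,Q,6). Substituting into the earlier binding gives Y1 := h(r(a,a),h(6,P,Q),h(a,6,Q)).
Decompose h/3: a =?= P,  h(a,6,P) =?= Q,  6 =?= 6.
Bind P := a; substituting into the one remaining equation that mentions P gives: h(a,6,a) =?= Q. Substituting into the earlier binding gives Y1 := h(r(a,a),h(6,a,Q),h(a,6,Q)).
Bind Q := h(a,6,a); no other remaining equation mentions Q. Substituting into the earlier binding gives Y1 := h(r(a,a),h(6,a,h(a,6,a)),h(a,6,h(a,6,a))).
Delete trivial equation 6 =?= 6.
Applying the MGU to either side gives h(succ(s(a)),r(h(r(a,a),h(6,a,h(a,6,a)),h(a,6,h(a,6,a))),a),h(a,h(a,6,a),6)).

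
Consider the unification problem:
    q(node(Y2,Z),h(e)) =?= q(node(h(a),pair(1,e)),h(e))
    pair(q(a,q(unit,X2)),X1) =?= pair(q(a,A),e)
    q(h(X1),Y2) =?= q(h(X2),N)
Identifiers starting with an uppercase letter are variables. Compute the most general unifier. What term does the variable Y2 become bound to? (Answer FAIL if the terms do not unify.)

Decompose q/2: node(Y2,Z) =?= node(h(a),pair(1,e)),  h(e) =?= h(e).
Decompose node/2: Y2 =?= h(a),  Z =?= pair(1,e).
Bind Y2 := h(a); substituting into the one remaining equation that mentions Y2 gives: q(h(X1),h(a)) =?= q(h(X2),N).
Bind Z := pair(1,e); no other remaining equation mentions Z.
Delete trivial equation h(e) =?= h(e).
Decompose pair/2: q(a,q(unit,X2)) =?= q(a,A),  X1 =?= e.
Decompose q/2: a =?= a,  q(unit,X2) =?= A.
Delete trivial equation a =?= a.
Bind A := q(unit,X2); no other remaining equation mentions A.
Bind X1 := e; substituting into the remaining equation gives: q(h(e),h(a)) =?= q(h(X2),N).
Decompose q/2: h(e) =?= h(X2),  h(a) =?= N.
Decompose h/1: e =?= X2.
Bind X2 := e; no other remaining equation mentions X2. Substituting into the earlier binding gives A := q(unit,e).
Bind N := h(a).
MGU = { Y2 -> h(a), Z -> pair(1,e), A -> q(unit,e), X1 -> e, X2 -> e, N -> h(a) }, so Y2 -> h(a).

h(a)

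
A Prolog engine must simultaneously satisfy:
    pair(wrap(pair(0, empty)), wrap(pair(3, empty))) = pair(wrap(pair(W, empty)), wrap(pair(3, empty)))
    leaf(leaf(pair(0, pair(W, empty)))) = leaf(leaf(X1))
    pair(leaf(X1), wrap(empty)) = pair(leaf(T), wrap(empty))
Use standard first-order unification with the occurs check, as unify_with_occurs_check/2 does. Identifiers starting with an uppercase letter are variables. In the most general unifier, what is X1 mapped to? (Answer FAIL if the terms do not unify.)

pair(0, pair(0, empty))

Decompose pair/2: wrap(pair(0, empty)) = wrap(pair(W, empty)),  wrap(pair(3, empty)) = wrap(pair(3, empty)).
Decompose wrap/1: pair(0, empty) = pair(W, empty).
Decompose pair/2: 0 = W,  empty = empty.
Bind W := 0; substituting into the one remaining equation that mentions W gives: leaf(leaf(pair(0, pair(0, empty)))) = leaf(leaf(X1)).
Delete trivial equation empty = empty.
Delete trivial equation wrap(pair(3, empty)) = wrap(pair(3, empty)).
Decompose leaf/1: leaf(pair(0, pair(0, empty))) = leaf(X1).
Decompose leaf/1: pair(0, pair(0, empty)) = X1.
Bind X1 := pair(0, pair(0, empty)); substituting into the remaining equation gives: pair(leaf(pair(0, pair(0, empty))), wrap(empty)) = pair(leaf(T), wrap(empty)).
Decompose pair/2: leaf(pair(0, pair(0, empty))) = leaf(T),  wrap(empty) = wrap(empty).
Decompose leaf/1: pair(0, pair(0, empty)) = T.
Bind T := pair(0, pair(0, empty)); no other remaining equation mentions T.
Delete trivial equation wrap(empty) = wrap(empty).
MGU = { W = 0, X1 = pair(0, pair(0, empty)), T = pair(0, pair(0, empty)) }, so X1 = pair(0, pair(0, empty)).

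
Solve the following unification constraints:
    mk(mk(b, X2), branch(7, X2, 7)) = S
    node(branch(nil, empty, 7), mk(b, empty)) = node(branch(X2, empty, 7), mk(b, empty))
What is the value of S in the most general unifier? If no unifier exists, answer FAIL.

Bind S := mk(mk(b, X2), branch(7, X2, 7)); no other remaining equation mentions S.
Decompose node/2: branch(nil, empty, 7) = branch(X2, empty, 7),  mk(b, empty) = mk(b, empty).
Decompose branch/3: nil = X2,  empty = empty,  7 = 7.
Bind X2 := nil; no other remaining equation mentions X2. Substituting into the earlier binding gives S := mk(mk(b, nil), branch(7, nil, 7)).
Delete trivial equation empty = empty.
Delete trivial equation 7 = 7.
Delete trivial equation mk(b, empty) = mk(b, empty).
MGU = { S ↦ mk(mk(b, nil), branch(7, nil, 7)), X2 ↦ nil }, so S ↦ mk(mk(b, nil), branch(7, nil, 7)).

mk(mk(b, nil), branch(7, nil, 7))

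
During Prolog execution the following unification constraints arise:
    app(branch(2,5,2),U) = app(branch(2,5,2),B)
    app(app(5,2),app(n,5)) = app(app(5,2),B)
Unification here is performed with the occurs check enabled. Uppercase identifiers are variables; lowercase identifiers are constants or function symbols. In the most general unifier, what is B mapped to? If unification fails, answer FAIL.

app(n,5)

Decompose app/2: branch(2,5,2) = branch(2,5,2),  U = B.
Delete trivial equation branch(2,5,2) = branch(2,5,2).
Bind U := B; no other remaining equation mentions U.
Decompose app/2: app(5,2) = app(5,2),  app(n,5) = B.
Delete trivial equation app(5,2) = app(5,2).
Bind B := app(n,5). Substituting into the earlier binding gives U := app(n,5).
MGU = { U ↦ app(n,5), B ↦ app(n,5) }, so B ↦ app(n,5).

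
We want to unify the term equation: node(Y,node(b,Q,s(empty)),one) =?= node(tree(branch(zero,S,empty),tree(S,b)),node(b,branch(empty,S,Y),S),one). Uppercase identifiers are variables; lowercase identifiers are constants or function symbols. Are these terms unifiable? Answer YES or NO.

YES

Decompose node/3: Y =?= tree(branch(zero,S,empty),tree(S,b)),  node(b,Q,s(empty)) =?= node(b,branch(empty,S,Y),S),  one =?= one.
Bind Y := tree(branch(zero,S,empty),tree(S,b)); substituting into the one remaining equation that mentions Y gives: node(b,Q,s(empty)) =?= node(b,branch(empty,S,tree(branch(zero,S,empty),tree(S,b))),S).
Decompose node/3: b =?= b,  Q =?= branch(empty,S,tree(branch(zero,S,empty),tree(S,b))),  s(empty) =?= S.
Delete trivial equation b =?= b.
Bind Q := branch(empty,S,tree(branch(zero,S,empty),tree(S,b))); no other remaining equation mentions Q.
Bind S := s(empty); no other remaining equation mentions S. Substituting into the earlier bindings gives Y := tree(branch(zero,s(empty),empty),tree(s(empty),b)), Q := branch(empty,s(empty),tree(branch(zero,s(empty),empty),tree(s(empty),b))).
Delete trivial equation one =?= one.
No equations remain and no clash or occurs-check failure arose, so a unifier exists.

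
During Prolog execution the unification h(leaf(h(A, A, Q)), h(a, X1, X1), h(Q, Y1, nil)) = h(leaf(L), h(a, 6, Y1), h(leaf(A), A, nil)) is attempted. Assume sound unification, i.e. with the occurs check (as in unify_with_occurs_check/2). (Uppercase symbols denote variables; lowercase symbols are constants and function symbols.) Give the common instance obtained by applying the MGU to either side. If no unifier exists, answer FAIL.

Decompose h/3: leaf(h(A, A, Q)) = leaf(L),  h(a, X1, X1) = h(a, 6, Y1),  h(Q, Y1, nil) = h(leaf(A), A, nil).
Decompose leaf/1: h(A, A, Q) = L.
Bind L := h(A, A, Q); no other remaining equation mentions L.
Decompose h/3: a = a,  X1 = 6,  X1 = Y1.
Delete trivial equation a = a.
Bind X1 := 6; substituting into the one remaining equation that mentions X1 gives: 6 = Y1.
Bind Y1 := 6; substituting into the remaining equation gives: h(Q, 6, nil) = h(leaf(A), A, nil).
Decompose h/3: Q = leaf(A),  6 = A,  nil = nil.
Bind Q := leaf(A); no other remaining equation mentions Q. Substituting into the earlier binding gives L := h(A, A, leaf(A)).
Bind A := 6; no other remaining equation mentions A. Substituting into the earlier bindings gives L := h(6, 6, leaf(6)), Q := leaf(6).
Delete trivial equation nil = nil.
Applying the MGU to either side gives h(leaf(h(6, 6, leaf(6))), h(a, 6, 6), h(leaf(6), 6, nil)).

h(leaf(h(6, 6, leaf(6))), h(a, 6, 6), h(leaf(6), 6, nil))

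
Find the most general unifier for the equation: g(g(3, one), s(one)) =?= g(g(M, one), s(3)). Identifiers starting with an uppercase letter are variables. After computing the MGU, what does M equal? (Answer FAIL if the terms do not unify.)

Decompose g/2: g(3, one) =?= g(M, one),  s(one) =?= s(3).
Decompose g/2: 3 =?= M,  one =?= one.
Bind M := 3; no other remaining equation mentions M.
Delete trivial equation one =?= one.
Decompose s/1: one =?= 3.
Clash: constants one and 3 differ; no unifier exists.

FAIL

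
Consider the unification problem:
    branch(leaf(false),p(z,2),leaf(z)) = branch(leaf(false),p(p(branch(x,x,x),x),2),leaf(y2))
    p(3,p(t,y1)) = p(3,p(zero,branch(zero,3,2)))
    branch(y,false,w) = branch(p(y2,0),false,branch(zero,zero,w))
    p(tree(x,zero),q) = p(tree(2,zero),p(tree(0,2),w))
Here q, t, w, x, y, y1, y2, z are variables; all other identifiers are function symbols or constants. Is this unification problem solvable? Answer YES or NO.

NO

Decompose branch/3: leaf(false) = leaf(false),  p(z,2) = p(p(branch(x,x,x),x),2),  leaf(z) = leaf(y2).
Delete trivial equation leaf(false) = leaf(false).
Decompose p/2: z = p(branch(x,x,x),x),  2 = 2.
Bind z := p(branch(x,x,x),x); substituting into the one remaining equation that mentions z gives: leaf(p(branch(x,x,x),x)) = leaf(y2).
Delete trivial equation 2 = 2.
Decompose leaf/1: p(branch(x,x,x),x) = y2.
Bind y2 := p(branch(x,x,x),x); substituting into the one remaining equation that mentions y2 gives: branch(y,false,w) = branch(p(p(branch(x,x,x),x),0),false,branch(zero,zero,w)).
Decompose p/2: 3 = 3,  p(t,y1) = p(zero,branch(zero,3,2)).
Delete trivial equation 3 = 3.
Decompose p/2: t = zero,  y1 = branch(zero,3,2).
Bind t := zero; no other remaining equation mentions t.
Bind y1 := branch(zero,3,2); no other remaining equation mentions y1.
Decompose branch/3: y = p(p(branch(x,x,x),x),0),  false = false,  w = branch(zero,zero,w).
Bind y := p(p(branch(x,x,x),x),0); no other remaining equation mentions y.
Delete trivial equation false = false.
Occurs check fails: w occurs in branch(zero,zero,w); the equation w = branch(zero,zero,w) has no finite solution.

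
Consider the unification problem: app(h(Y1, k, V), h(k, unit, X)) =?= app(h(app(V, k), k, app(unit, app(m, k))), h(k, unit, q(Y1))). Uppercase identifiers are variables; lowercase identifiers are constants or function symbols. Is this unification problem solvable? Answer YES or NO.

Decompose app/2: h(Y1, k, V) =?= h(app(V, k), k, app(unit, app(m, k))),  h(k, unit, X) =?= h(k, unit, q(Y1)).
Decompose h/3: Y1 =?= app(V, k),  k =?= k,  V =?= app(unit, app(m, k)).
Bind Y1 := app(V, k); substituting into the one remaining equation that mentions Y1 gives: h(k, unit, X) =?= h(k, unit, q(app(V, k))).
Delete trivial equation k =?= k.
Bind V := app(unit, app(m, k)); substituting into the remaining equation gives: h(k, unit, X) =?= h(k, unit, q(app(app(unit, app(m, k)), k))). Substituting into the earlier binding gives Y1 := app(app(unit, app(m, k)), k).
Decompose h/3: k =?= k,  unit =?= unit,  X =?= q(app(app(unit, app(m, k)), k)).
Delete trivial equation k =?= k.
Delete trivial equation unit =?= unit.
Bind X := q(app(app(unit, app(m, k)), k)).
No equations remain and no clash or occurs-check failure arose, so a unifier exists.

YES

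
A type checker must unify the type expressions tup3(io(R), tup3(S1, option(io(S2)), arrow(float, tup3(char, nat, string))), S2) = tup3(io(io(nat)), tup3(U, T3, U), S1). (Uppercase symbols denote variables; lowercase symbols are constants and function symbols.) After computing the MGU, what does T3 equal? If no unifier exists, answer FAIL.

option(io(arrow(float, tup3(char, nat, string))))

Decompose tup3/3: io(R) = io(io(nat)),  tup3(S1, option(io(S2)), arrow(float, tup3(char, nat, string))) = tup3(U, T3, U),  S2 = S1.
Decompose io/1: R = io(nat).
Bind R := io(nat); no other remaining equation mentions R.
Decompose tup3/3: S1 = U,  option(io(S2)) = T3,  arrow(float, tup3(char, nat, string)) = U.
Bind S1 := U; substituting into the one remaining equation that mentions S1 gives: S2 = U.
Bind T3 := option(io(S2)); no other remaining equation mentions T3.
Bind U := arrow(float, tup3(char, nat, string)); substituting into the remaining equation gives: S2 = arrow(float, tup3(char, nat, string)). Substituting into the earlier binding gives S1 := arrow(float, tup3(char, nat, string)).
Bind S2 := arrow(float, tup3(char, nat, string)). Substituting into the earlier binding gives T3 := option(io(arrow(float, tup3(char, nat, string)))).
MGU = { R := io(nat), S1 := arrow(float, tup3(char, nat, string)), T3 := option(io(arrow(float, tup3(char, nat, string)))), U := arrow(float, tup3(char, nat, string)), S2 := arrow(float, tup3(char, nat, string)) }, so T3 := option(io(arrow(float, tup3(char, nat, string)))).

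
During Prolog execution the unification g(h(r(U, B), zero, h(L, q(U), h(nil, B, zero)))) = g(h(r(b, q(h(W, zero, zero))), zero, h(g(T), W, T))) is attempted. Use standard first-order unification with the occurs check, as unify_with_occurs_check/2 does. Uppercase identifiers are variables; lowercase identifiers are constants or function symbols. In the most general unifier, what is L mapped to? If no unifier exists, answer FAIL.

Decompose g/1: h(r(U, B), zero, h(L, q(U), h(nil, B, zero))) = h(r(b, q(h(W, zero, zero))), zero, h(g(T), W, T)).
Decompose h/3: r(U, B) = r(b, q(h(W, zero, zero))),  zero = zero,  h(L, q(U), h(nil, B, zero)) = h(g(T), W, T).
Decompose r/2: U = b,  B = q(h(W, zero, zero)).
Bind U := b; substituting into the one remaining equation that mentions U gives: h(L, q(b), h(nil, B, zero)) = h(g(T), W, T).
Bind B := q(h(W, zero, zero)); substituting into the one remaining equation that mentions B gives: h(L, q(b), h(nil, q(h(W, zero, zero)), zero)) = h(g(T), W, T).
Delete trivial equation zero = zero.
Decompose h/3: L = g(T),  q(b) = W,  h(nil, q(h(W, zero, zero)), zero) = T.
Bind L := g(T); no other remaining equation mentions L.
Bind W := q(b); substituting into the remaining equation gives: h(nil, q(h(q(b), zero, zero)), zero) = T. Substituting into the earlier binding gives B := q(h(q(b), zero, zero)).
Bind T := h(nil, q(h(q(b), zero, zero)), zero). Substituting into the earlier binding gives L := g(h(nil, q(h(q(b), zero, zero)), zero)).
MGU = { U ↦ b, B ↦ q(h(q(b), zero, zero)), L ↦ g(h(nil, q(h(q(b), zero, zero)), zero)), W ↦ q(b), T ↦ h(nil, q(h(q(b), zero, zero)), zero) }, so L ↦ g(h(nil, q(h(q(b), zero, zero)), zero)).

g(h(nil, q(h(q(b), zero, zero)), zero))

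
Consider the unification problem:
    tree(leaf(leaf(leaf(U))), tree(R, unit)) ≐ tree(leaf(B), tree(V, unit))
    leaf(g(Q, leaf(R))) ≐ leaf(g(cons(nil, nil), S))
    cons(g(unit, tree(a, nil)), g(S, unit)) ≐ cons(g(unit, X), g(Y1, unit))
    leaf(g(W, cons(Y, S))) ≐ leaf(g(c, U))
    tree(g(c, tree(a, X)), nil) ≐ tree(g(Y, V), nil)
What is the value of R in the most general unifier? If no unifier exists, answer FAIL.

Decompose tree/2: leaf(leaf(leaf(U))) ≐ leaf(B),  tree(R, unit) ≐ tree(V, unit).
Decompose leaf/1: leaf(leaf(U)) ≐ B.
Bind B := leaf(leaf(U)); no other remaining equation mentions B.
Decompose tree/2: R ≐ V,  unit ≐ unit.
Bind R := V; substituting into the one remaining equation that mentions R gives: leaf(g(Q, leaf(V))) ≐ leaf(g(cons(nil, nil), S)).
Delete trivial equation unit ≐ unit.
Decompose leaf/1: g(Q, leaf(V)) ≐ g(cons(nil, nil), S).
Decompose g/2: Q ≐ cons(nil, nil),  leaf(V) ≐ S.
Bind Q := cons(nil, nil); no other remaining equation mentions Q.
Bind S := leaf(V); substituting into the 2 remaining equations that mention S gives: cons(g(unit, tree(a, nil)), g(leaf(V), unit)) ≐ cons(g(unit, X), g(Y1, unit)),  leaf(g(W, cons(Y, leaf(V)))) ≐ leaf(g(c, U)).
Decompose cons/2: g(unit, tree(a, nil)) ≐ g(unit, X),  g(leaf(V), unit) ≐ g(Y1, unit).
Decompose g/2: unit ≐ unit,  tree(a, nil) ≐ X.
Delete trivial equation unit ≐ unit.
Bind X := tree(a, nil); substituting into the one remaining equation that mentions X gives: tree(g(c, tree(a, tree(a, nil))), nil) ≐ tree(g(Y, V), nil).
Decompose g/2: leaf(V) ≐ Y1,  unit ≐ unit.
Bind Y1 := leaf(V); no other remaining equation mentions Y1.
Delete trivial equation unit ≐ unit.
Decompose leaf/1: g(W, cons(Y, leaf(V))) ≐ g(c, U).
Decompose g/2: W ≐ c,  cons(Y, leaf(V)) ≐ U.
Bind W := c; no other remaining equation mentions W.
Bind U := cons(Y, leaf(V)); no other remaining equation mentions U. Substituting into the earlier binding gives B := leaf(leaf(cons(Y, leaf(V)))).
Decompose tree/2: g(c, tree(a, tree(a, nil))) ≐ g(Y, V),  nil ≐ nil.
Decompose g/2: c ≐ Y,  tree(a, tree(a, nil)) ≐ V.
Bind Y := c; no other remaining equation mentions Y. Substituting into the earlier bindings gives B := leaf(leaf(cons(c, leaf(V)))), U := cons(c, leaf(V)).
Bind V := tree(a, tree(a, nil)); no other remaining equation mentions V. Substituting into the earlier bindings gives B := leaf(leaf(cons(c, leaf(tree(a, tree(a, nil)))))), R := tree(a, tree(a, nil)), S := leaf(tree(a, tree(a, nil))), Y1 := leaf(tree(a, tree(a, nil))), U := cons(c, leaf(tree(a, tree(a, nil)))).
Delete trivial equation nil ≐ nil.
MGU = { B := leaf(leaf(cons(c, leaf(tree(a, tree(a, nil)))))), R := tree(a, tree(a, nil)), Q := cons(nil, nil), S := leaf(tree(a, tree(a, nil))), X := tree(a, nil), Y1 := leaf(tree(a, tree(a, nil))), W := c, U := cons(c, leaf(tree(a, tree(a, nil)))), Y := c, V := tree(a, tree(a, nil)) }, so R := tree(a, tree(a, nil)).

tree(a, tree(a, nil))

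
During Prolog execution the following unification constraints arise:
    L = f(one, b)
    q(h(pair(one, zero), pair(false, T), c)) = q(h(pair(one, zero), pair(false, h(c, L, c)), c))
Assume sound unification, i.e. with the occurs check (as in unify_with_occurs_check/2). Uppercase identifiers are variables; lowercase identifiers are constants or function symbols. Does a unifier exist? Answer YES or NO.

YES

Bind L := f(one, b); substituting into the remaining equation gives: q(h(pair(one, zero), pair(false, T), c)) = q(h(pair(one, zero), pair(false, h(c, f(one, b), c)), c)).
Decompose q/1: h(pair(one, zero), pair(false, T), c) = h(pair(one, zero), pair(false, h(c, f(one, b), c)), c).
Decompose h/3: pair(one, zero) = pair(one, zero),  pair(false, T) = pair(false, h(c, f(one, b), c)),  c = c.
Delete trivial equation pair(one, zero) = pair(one, zero).
Decompose pair/2: false = false,  T = h(c, f(one, b), c).
Delete trivial equation false = false.
Bind T := h(c, f(one, b), c); no other remaining equation mentions T.
Delete trivial equation c = c.
No equations remain and no clash or occurs-check failure arose, so a unifier exists.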